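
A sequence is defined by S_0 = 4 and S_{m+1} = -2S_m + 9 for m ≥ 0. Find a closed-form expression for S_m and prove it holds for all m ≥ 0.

Claim: S_m = (-2)^m + 3.

Base case: S_0 = 4, and (-2)^0 + 3 = 1 + 3 = 4.
Assume S_r = (-2)^r + 3 for some r ≥ 0.
Then S_{r+1} = -2S_r + 9 = -2·((-2)^r + 3) + 9 = -2·(-2)^r − 6 + 9 = (-2)^{r+1} + 3.
By induction, S_m = (-2)^m + 3 for all m ≥ 0.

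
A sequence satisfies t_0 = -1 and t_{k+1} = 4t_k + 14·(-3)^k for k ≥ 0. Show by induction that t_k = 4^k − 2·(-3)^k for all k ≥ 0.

Base case: t_0 = -1, and 4^0 − 2·(-3)^0 = 1 − 2 = -1.
Assume t_r = 4^r − 2·(-3)^r for some r ≥ 0.
Then t_{r+1} = 4t_r + 14·(-3)^r = 4·(4^r − 2·(-3)^r) + 14·(-3)^r = 4^{r+1} − 8·(-3)^r + 14·(-3)^r = 4^{r+1} + 6·(-3)^r = 4^{r+1} − 2·(-3)^{r+1}.
So the formula holds for r+1, and by induction t_k = 4^k − 2·(-3)^k for all k ≥ 0.

t_k = 4^k − 2·(-3)^k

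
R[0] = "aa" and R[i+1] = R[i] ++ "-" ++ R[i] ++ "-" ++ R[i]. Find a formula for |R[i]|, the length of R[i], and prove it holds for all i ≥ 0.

Claim: |R[i]| = 3^{i+1} − 1.

Base case: |R[0]| = 2, and 3^{0+1} − 1 = 2.
Assume |R[j]| = 3^{j+1} − 1.
Then |R[j+1]| = 3|R[j]| + 2 = 3(3^{j+1} − 1) + 2 = 3^{j+2} − 3 + 2 = 3^{j+2} − 1.
This completes the inductive step, so |R[i]| = 3^{i+1} − 1 for all i ≥ 0.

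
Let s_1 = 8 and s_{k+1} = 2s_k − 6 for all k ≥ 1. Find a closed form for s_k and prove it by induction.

Claim: s_k = 2^k + 6.

Base case: s_1 = 8, and 2^1 + 6 = 2 + 6 = 8.
Assume s_j = 2^j + 6 for some j ≥ 1.
Then s_{j+1} = 2s_j − 6 = 2·(2^j + 6) − 6 = 2^{j+1} + 12 − 6 = 2^{j+1} + 6.
Hence s_k = 2^k + 6 for every k ≥ 1, by induction.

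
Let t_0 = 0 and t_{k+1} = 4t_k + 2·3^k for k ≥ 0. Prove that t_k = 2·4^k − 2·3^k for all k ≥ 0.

Base case: t_0 = 0, and 2·4^0 − 2·3^0 = 2 − 2 = 0.
Assume t_m = 2·4^m − 2·3^m for some m ≥ 0.
Then t_{m+1} = 4t_m + 2·3^m = 4·(2·4^m − 2·3^m) + 2·3^m = 2·4^{m+1} − 8·3^m + 2·3^m = 2·4^{m+1} − 6·3^m = 2·4^{m+1} − 2·3^{m+1}.
So the formula holds for m+1, and by induction t_k = 2·4^k − 2·3^k for all k ≥ 0.

t_k = 2·4^k − 2·3^k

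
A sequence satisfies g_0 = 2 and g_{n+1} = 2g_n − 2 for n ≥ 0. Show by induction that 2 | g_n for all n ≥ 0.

Base case: g_0 = 2 = 2·1, so 2 | g_0.
Assume 2 | g_j, so g_j = 2t for some integer t.
Then g_{j+1} = 2g_j − 2 = 2·(2t) − 2 = 2(2t − 1), so 2 | g_{j+1}.
This completes the inductive step, so 2 | g_n for all n ≥ 0.

2 | g_n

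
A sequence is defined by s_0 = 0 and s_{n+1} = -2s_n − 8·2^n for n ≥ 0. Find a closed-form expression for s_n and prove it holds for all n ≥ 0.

Claim: s_n = 2·(-2)^n − 2·2^n.

Base case: s_0 = 0, and 2·(-2)^0 − 2·2^0 = 2 − 2 = 0.
Assume s_r = 2·(-2)^r − 2·2^r for some r ≥ 0.
Then s_{r+1} = -2s_r − 8·2^r = -2·(2·(-2)^r − 2·2^r) − 8·2^r = 2·(-2)^{r+1} + 4·2^r − 8·2^r = 2·(-2)^{r+1} − 4·2^r = 2·(-2)^{r+1} − 2·2^{r+1}.
By induction, s_n = 2·(-2)^n − 2·2^n for all n ≥ 0.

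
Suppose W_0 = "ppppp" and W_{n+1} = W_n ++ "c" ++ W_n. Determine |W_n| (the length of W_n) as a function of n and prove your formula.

Claim: |W_n| = 6·2^n − 1.

Base case: |W_0| = 5, and 6·2^0 − 1 = 5.
Assume |W_j| = 6·2^j − 1.
Then |W_{j+1}| = |W_j| + 1 + |W_j| = 2|W_j| + 1 = 2(6·2^j − 1) + 1 = 6·2^{j+1} − 2 + 1 = 6·2^{j+1} − 1.
Hence |W_n| = 6·2^n − 1 for every n ≥ 0, by induction.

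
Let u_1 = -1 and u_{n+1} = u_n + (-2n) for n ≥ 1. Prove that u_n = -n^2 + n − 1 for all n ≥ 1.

Base case: u_1 = -1, and -1^2 + 1 − 1 = -1.
Assume u_r = -r^2 + r − 1.
Then u_{r+1} = u_r + (-2r) = (-r^2 + r − 1) + (-2r) = -r^2 − r − 1,
and -(r+1)^2 + (r+1) − 1 = -r^2 − r − 1.
By induction, u_n = -n^2 + n − 1 for all n ≥ 1.

u_n = -n^2 + n − 1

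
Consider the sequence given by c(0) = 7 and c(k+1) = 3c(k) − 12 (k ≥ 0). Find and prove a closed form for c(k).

Claim: c(k) = 3^k + 6.

Base case: c(0) = 7, and 3^0 + 6 = 1 + 6 = 7.
Assume c(r) = 3^r + 6 for some r ≥ 0.
Then c(r+1) = 3c(r) − 12 = 3·(3^r + 6) − 12 = 3^{r+1} + 18 − 12 = 3^{r+1} + 6.
So the formula holds for r+1, and by induction c(k) = 3^k + 6 for all k ≥ 0.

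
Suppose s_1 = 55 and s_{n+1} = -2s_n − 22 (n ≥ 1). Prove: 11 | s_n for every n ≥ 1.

Base case: s_1 = 55 = 11·5, so 11 | s_1.
Assume 11 | s_r, so s_r = 11t for some integer t.
Then s_{r+1} = -2s_r − 22 = -2·(11t) − 22 = 11(-2t − 2), so 11 | s_{r+1}.
Hence 11 | s_n for every n ≥ 1, by induction.

11 | s_n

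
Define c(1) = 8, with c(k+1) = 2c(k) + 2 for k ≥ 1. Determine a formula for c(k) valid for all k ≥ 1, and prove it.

Claim: c(k) = 5·2^k − 2.

Base case: c(1) = 8, and 5·2^1 − 2 = 10 − 2 = 8.
Assume c(m) = 5·2^m − 2 for some m ≥ 1.
Then c(m+1) = 2c(m) + 2 = 2·(5·2^m − 2) + 2 = 10·2^m − 4 + 2 = 5·2^{m+1} − 2.
This completes the inductive step, so c(k) = 5·2^k − 2 for all k ≥ 1.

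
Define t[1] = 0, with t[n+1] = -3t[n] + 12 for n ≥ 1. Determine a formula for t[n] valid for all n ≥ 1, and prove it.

Claim: t[n] = (-3)^n + 3.

Base case: t[1] = 0, and (-3)^1 + 3 = -3 + 3 = 0.
Assume t[k] = (-3)^k + 3 for some k ≥ 1.
Then t[k+1] = -3t[k] + 12 = -3·((-3)^k + 3) + 12 = -3·(-3)^k − 9 + 12 = (-3)^{k+1} + 3.
This completes the inductive step, so t[n] = (-3)^n + 3 for all n ≥ 1.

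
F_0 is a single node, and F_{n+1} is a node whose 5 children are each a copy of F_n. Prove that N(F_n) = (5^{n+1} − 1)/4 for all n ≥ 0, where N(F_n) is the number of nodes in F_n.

Base case: N(F_0) = 1, and (5^{0+1} − 1)/4 = 1.
Assume N(F_j) = (5^{j+1} − 1)/4.
Then N(F_{j+1}) = 1 + 5N(F_j) = 1 + 5·(5^{j+1} − 1)/4 = 1 + (5^{j+2} − 5)/4 = (4 + 5^{j+2} − 5)/4 = (5^{j+2} − 1)/4.
So the formula holds for j+1, and by induction N(F_n) = (5^{n+1} − 1)/4 for all n ≥ 0.

N(F_n) = (5^{n+1} − 1)/4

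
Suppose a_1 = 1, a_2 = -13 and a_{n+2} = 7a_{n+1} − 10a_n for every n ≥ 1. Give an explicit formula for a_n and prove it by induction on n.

Claim: a_n = 3·2^n − 5^n.

Base cases: a_1 = 1 and 3·2^1 − 5^1 = 1; a_2 = -13 and 3·2^2 − 5^2 = -13.
Assume a_j = 3·2^j − 5^j for all 1 ≤ j ≤ r, where r ≥ 2.
Then a_{r+1} = 7a_r − 10a_{r−1} = 7·(3·2^r − 5^r) − 10·(3·2^{r−1} − 5^{r−1}) = 3·(7·2 − 10)2^{r−1} − (7·5 − 10)5^{r−1} = 12·2^{r−1} − 25·5^{r−1} = 3·2^{r+1} − 5^{r+1}.
By strong induction, a_n = 3·2^n − 5^n for all n ≥ 1.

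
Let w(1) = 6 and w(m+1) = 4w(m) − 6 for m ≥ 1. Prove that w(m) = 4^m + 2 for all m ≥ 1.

Base case: w(1) = 6, and 4^1 + 2 = 4 + 2 = 6.
Assume w(k) = 4^k + 2 for some k ≥ 1.
Then w(k+1) = 4w(k) − 6 = 4·(4^k + 2) − 6 = 4^{k+1} + 8 − 6 = 4^{k+1} + 2.
This completes the inductive step, so w(m) = 4^m + 2 for all m ≥ 1.

w(m) = 4^m + 2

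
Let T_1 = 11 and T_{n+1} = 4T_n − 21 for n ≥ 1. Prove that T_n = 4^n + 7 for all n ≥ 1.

Base case: T_1 = 11, and 4^1 + 7 = 4 + 7 = 11.
Assume T_j = 4^j + 7 for some j ≥ 1.
Then T_{j+1} = 4T_j − 21 = 4·(4^j + 7) − 21 = 4^{j+1} + 28 − 21 = 4^{j+1} + 7.
By induction, T_n = 4^n + 7 for all n ≥ 1.

T_n = 4^n + 7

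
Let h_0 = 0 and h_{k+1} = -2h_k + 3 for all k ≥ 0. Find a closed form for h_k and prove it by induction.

Claim: h_k = -(-2)^k + 1.

Base case: h_0 = 0, and -(-2)^0 + 1 = -1 + 1 = 0.
Assume h_j = -(-2)^j + 1 for some j ≥ 0.
Then h_{j+1} = -2h_j + 3 = -2·(-(-2)^j + 1) + 3 = 2·(-2)^j − 2 + 3 = -(-2)^{j+1} + 1.
So the formula holds for j+1, and by induction h_k = -(-2)^k + 1 for all k ≥ 0.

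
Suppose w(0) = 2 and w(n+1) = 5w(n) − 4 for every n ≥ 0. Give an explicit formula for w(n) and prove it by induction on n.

Claim: w(n) = 5^n + 1.

Base case: w(0) = 2, and 5^0 + 1 = 1 + 1 = 2.
Assume w(m) = 5^m + 1 for some m ≥ 0.
Then w(m+1) = 5w(m) − 4 = 5·(5^m + 1) − 4 = 5^{m+1} + 5 − 4 = 5^{m+1} + 1.
This completes the inductive step, so w(n) = 5^n + 1 for all n ≥ 0.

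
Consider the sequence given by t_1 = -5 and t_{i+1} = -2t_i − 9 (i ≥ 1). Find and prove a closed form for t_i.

Claim: t_i = (-2)^i − 3.

Base case: t_1 = -5, and (-2)^1 − 3 = -2 − 3 = -5.
Assume t_m = (-2)^m − 3 for some m ≥ 1.
Then t_{m+1} = -2t_m − 9 = -2·((-2)^m − 3) − 9 = -2·(-2)^m + 6 − 9 = (-2)^{m+1} − 3.
This completes the inductive step, so t_i = (-2)^i − 3 for all i ≥ 1.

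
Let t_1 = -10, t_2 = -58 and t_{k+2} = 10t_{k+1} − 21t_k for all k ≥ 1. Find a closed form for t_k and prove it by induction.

Claim: t_k = -7^k − 3^k.

Base cases: t_1 = -10 and -7^1 − 3^1 = -10; t_2 = -58 and -7^2 − 3^2 = -58.
Assume t_j = -7^j − 3^j for all 1 ≤ j ≤ m, where m ≥ 2.
Then t_{m+1} = 10t_m − 21t_{m−1} = 10·(-7^m − 3^m) − 21·(-7^{m−1} − 3^{m−1}) = -(10·7 − 21)7^{m−1} − (10·3 − 21)3^{m−1} = -49·7^{m−1} − 9·3^{m−1} = -7^{m+1} − 3^{m+1}.
So the formula holds for m+1, and by strong induction t_k = -7^k − 3^k for all k ≥ 1.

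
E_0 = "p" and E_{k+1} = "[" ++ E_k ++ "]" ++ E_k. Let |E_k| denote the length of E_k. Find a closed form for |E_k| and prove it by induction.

Claim: |E_k| = 3·2^k − 2.

Base case: |E_0| = 1, and 3·2^0 − 2 = 1.
Assume |E_m| = 3·2^m − 2.
Then |E_{m+1}| = 1 + |E_m| + 1 + |E_m| = 2|E_m| + 2 = 2(3·2^m − 2) + 2 = 3·2^{m+1} − 4 + 2 = 3·2^{m+1} − 2.
So the formula holds for m+1, and by induction |E_k| = 3·2^k − 2 for all k ≥ 0.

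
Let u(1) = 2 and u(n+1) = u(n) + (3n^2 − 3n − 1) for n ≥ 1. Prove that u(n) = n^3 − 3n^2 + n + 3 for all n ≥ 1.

Base case: u(1) = 2, and 1^3 − 3·1^2 + 1 + 3 = 2.
Assume u(k) = k^3 − 3k^2 + k + 3.
Then u(k+1) = u(k) + (3k^2 − 3k − 1) = (k^3 − 3k^2 + k + 3) + (3k^2 − 3k − 1) = k^3 − 2k + 2,
and (k+1)^3 − 3·(k+1)^2 + (k+1) + 3 = k^3 − 2k + 2.
Hence u(n) = n^3 − 3n^2 + n + 3 for every n ≥ 1, by induction.

u(n) = n^3 − 3n^2 + n + 3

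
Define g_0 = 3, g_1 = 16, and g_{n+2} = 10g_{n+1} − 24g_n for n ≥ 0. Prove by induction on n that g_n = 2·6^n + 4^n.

Base cases: g_0 = 3 and 2·6^0 + 4^0 = 3; g_1 = 16 and 2·6^1 + 4^1 = 16.
Assume g_j = 2·6^j + 4^j for all 0 ≤ j ≤ k, where k ≥ 1.
Then g_{k+1} = 10g_k − 24g_{k−1} = 10·(2·6^k + 4^k) − 24·(2·6^{k−1} + 4^{k−1}) = 2·(10·6 − 24)6^{k−1} + (10·4 − 24)4^{k−1} = 72·6^{k−1} + 16·4^{k−1} = 2·6^{k+1} + 4^{k+1}.
So the formula holds for k+1, and by strong induction g_n = 2·6^n + 4^n for all n ≥ 0.

g_n = 2·6^n + 4^n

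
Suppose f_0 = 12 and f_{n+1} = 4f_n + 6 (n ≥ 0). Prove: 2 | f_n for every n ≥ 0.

Base case: f_0 = 12 = 2·6, so 2 | f_0.
Assume 2 | f_k, so f_k = 2t for some integer t.
Then f_{k+1} = 4f_k + 6 = 4·(2t) + 6 = 2(4t + 3), so 2 | f_{k+1}.
Hence 2 | f_n for every n ≥ 0, by induction.

2 | f_n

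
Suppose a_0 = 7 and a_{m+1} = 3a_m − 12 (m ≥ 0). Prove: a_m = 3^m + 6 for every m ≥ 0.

Base case: a_0 = 7, and 3^0 + 6 = 1 + 6 = 7.
Assume a_j = 3^j + 6 for some j ≥ 0.
Then a_{j+1} = 3a_j − 12 = 3·(3^j + 6) − 12 = 3^{j+1} + 18 − 12 = 3^{j+1} + 6.
This completes the inductive step, so a_m = 3^m + 6 for all m ≥ 0.

a_m = 3^m + 6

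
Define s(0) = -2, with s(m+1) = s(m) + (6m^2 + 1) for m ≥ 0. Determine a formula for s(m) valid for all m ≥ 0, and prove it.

Claim: s(m) = 2m^3 − 3m^2 + 2m − 2.

Base case: s(0) = -2, and 2·0^3 − 3·0^2 + 2·0 − 2 = -2.
Assume s(j) = 2j^3 − 3j^2 + 2j − 2.
Then s(j+1) = s(j) + (6j^2 + 1) = (2j^3 − 3j^2 + 2j − 2) + (6j^2 + 1) = 2j^3 + 3j^2 + 2j − 1,
and 2·(j+1)^3 − 3·(j+1)^2 + 2·(j+1) − 2 = 2j^3 + 3j^2 + 2j − 1.
This completes the inductive step, so s(m) = 2m^3 − 3m^2 + 2m − 2 for all m ≥ 0.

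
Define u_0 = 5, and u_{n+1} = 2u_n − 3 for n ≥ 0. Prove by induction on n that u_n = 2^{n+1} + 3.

Base case: u_0 = 5, and 2^{0+1} + 3 = 2 + 3 = 5.
Assume u_k = 2^{k+1} + 3 for some k ≥ 0.
Then u_{k+1} = 2u_k − 3 = 2·(2^{k+1} + 3) − 3 = 2^{k+2} + 6 − 3 = 2^{k+2} + 3.
Hence u_n = 2^{n+1} + 3 for every n ≥ 0, by induction.

u_n = 2^{n+1} + 3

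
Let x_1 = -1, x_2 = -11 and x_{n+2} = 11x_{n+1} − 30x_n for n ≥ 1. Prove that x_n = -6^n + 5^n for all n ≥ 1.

Base cases: x_1 = -1 and -6^1 + 5^1 = -1; x_2 = -11 and -6^2 + 5^2 = -11.
Assume x_j = -6^j + 5^j for all 1 ≤ j ≤ m, where m ≥ 2.
Then x_{m+1} = 11x_m − 30x_{m−1} = 11·(-6^m + 5^m) − 30·(-6^{m−1} + 5^{m−1}) = -(11·6 − 30)6^{m−1} + (11·5 − 30)5^{m−1} = -36·6^{m−1} + 25·5^{m−1} = -6^{m+1} + 5^{m+1}.
So the formula holds for m+1, and by strong induction x_n = -6^n + 5^n for all n ≥ 1.

x_n = -6^n + 5^n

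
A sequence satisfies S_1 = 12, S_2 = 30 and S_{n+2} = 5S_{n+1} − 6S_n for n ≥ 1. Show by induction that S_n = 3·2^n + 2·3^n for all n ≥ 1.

Base cases: S_1 = 12 and 3·2^1 + 2·3^1 = 12; S_2 = 30 and 3·2^2 + 2·3^2 = 30.
Assume S_j = 3·2^j + 2·3^j for all 1 ≤ j ≤ k, where k ≥ 2.
Then S_{k+1} = 5S_k − 6S_{k−1} = 5·(3·2^k + 2·3^k) − 6·(3·2^{k−1} + 2·3^{k−1}) = 3·(5·2 − 6)2^{k−1} + 2·(5·3 − 6)3^{k−1} = 12·2^{k−1} + 18·3^{k−1} = 3·2^{k+1} + 2·3^{k+1}.
This completes the inductive step, so S_n = 3·2^n + 2·3^n for all n ≥ 1.

S_n = 3·2^n + 2·3^n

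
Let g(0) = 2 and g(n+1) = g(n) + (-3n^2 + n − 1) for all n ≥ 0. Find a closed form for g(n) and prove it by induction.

Claim: g(n) = -n^3 + 2n^2 − 2n + 2.

Base case: g(0) = 2, and -0^3 + 2·0^2 − 2·0 + 2 = 2.
Assume g(m) = -m^3 + 2m^2 − 2m + 2.
Then g(m+1) = g(m) + (-3m^2 + m − 1) = (-m^3 + 2m^2 − 2m + 2) + (-3m^2 + m − 1) = -m^3 − m^2 − m + 1,
and -(m+1)^3 + 2·(m+1)^2 − 2·(m+1) + 2 = -m^3 − m^2 − m + 1.
This completes the inductive step, so g(n) = -n^3 + 2n^2 − 2n + 2 for all n ≥ 0.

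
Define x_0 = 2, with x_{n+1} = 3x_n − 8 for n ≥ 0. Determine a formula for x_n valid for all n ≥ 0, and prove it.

Claim: x_n = -2·3^n + 4.

Base case: x_0 = 2, and -2·3^0 + 4 = -2 + 4 = 2.
Assume x_j = -2·3^j + 4 for some j ≥ 0.
Then x_{j+1} = 3x_j − 8 = 3·(-2·3^j + 4) − 8 = -6·3^j + 12 − 8 = -2·3^{j+1} + 4.
By induction, x_n = -2·3^n + 4 for all n ≥ 0.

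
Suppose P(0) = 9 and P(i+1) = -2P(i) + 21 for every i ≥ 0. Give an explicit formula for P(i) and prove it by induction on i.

Claim: P(i) = 2·(-2)^i + 7.

Base case: P(0) = 9, and 2·(-2)^0 + 7 = 2 + 7 = 9.
Assume P(j) = 2·(-2)^j + 7 for some j ≥ 0.
Then P(j+1) = -2P(j) + 21 = -2·(2·(-2)^j + 7) + 21 = -4·(-2)^j − 14 + 21 = 2·(-2)^{j+1} + 7.
Hence P(i) = 2·(-2)^i + 7 for every i ≥ 0, by induction.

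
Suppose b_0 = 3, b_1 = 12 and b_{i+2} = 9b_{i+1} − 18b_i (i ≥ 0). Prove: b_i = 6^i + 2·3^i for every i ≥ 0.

Base cases: b_0 = 3 and 6^0 + 2·3^0 = 3; b_1 = 12 and 6^1 + 2·3^1 = 12.
Assume b_j = 6^j + 2·3^j for all 0 ≤ j ≤ k, where k ≥ 1.
Then b_{k+1} = 9b_k − 18b_{k−1} = 9·(6^k + 2·3^k) − 18·(6^{k−1} + 2·3^{k−1}) = (9·6 − 18)6^{k−1} + 2·(9·3 − 18)3^{k−1} = 36·6^{k−1} + 18·3^{k−1} = 6^{k+1} + 2·3^{k+1}.
Hence b_i = 6^i + 2·3^i for every i ≥ 0, by strong induction.

b_i = 6^i + 2·3^i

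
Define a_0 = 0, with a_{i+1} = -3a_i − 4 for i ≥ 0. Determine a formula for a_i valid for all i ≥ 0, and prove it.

Claim: a_i = (-3)^i − 1.

Base case: a_0 = 0, and (-3)^0 − 1 = 1 − 1 = 0.
Assume a_k = (-3)^k − 1 for some k ≥ 0.
Then a_{k+1} = -3a_k − 4 = -3·((-3)^k − 1) − 4 = -3·(-3)^k + 3 − 4 = (-3)^{k+1} − 1.
This completes the inductive step, so a_i = (-3)^i − 1 for all i ≥ 0.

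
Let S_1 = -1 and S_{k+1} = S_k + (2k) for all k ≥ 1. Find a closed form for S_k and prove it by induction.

Claim: S_k = k^2 − k − 1.

Base case: S_1 = -1, and 1^2 − 1 − 1 = -1.
Assume S_j = j^2 − j − 1.
Then S_{j+1} = S_j + (2j) = (j^2 − j − 1) + (2j) = j^2 + j − 1,
and (j+1)^2 − (j+1) − 1 = j^2 + j − 1.
Hence S_k = k^2 − k − 1 for every k ≥ 1, by induction.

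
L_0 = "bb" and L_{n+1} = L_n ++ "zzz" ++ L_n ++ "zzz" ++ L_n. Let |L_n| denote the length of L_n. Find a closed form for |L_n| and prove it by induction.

Claim: |L_n| = 5·3^n − 3.

Base case: |L_0| = 2, and 5·3^0 − 3 = 2.
Assume |L_m| = 5·3^m − 3.
Then |L_{m+1}| = 3|L_m| + 6 = 3(5·3^m − 3) + 6 = 5·3^{m+1} − 9 + 6 = 5·3^{m+1} − 3.
Hence |L_n| = 5·3^n − 3 for every n ≥ 0, by induction.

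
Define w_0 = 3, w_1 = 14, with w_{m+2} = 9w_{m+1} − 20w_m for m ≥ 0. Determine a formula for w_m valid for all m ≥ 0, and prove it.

Claim: w_m = 2·5^m + 4^m.

Base cases: w_0 = 3 and 2·5^0 + 4^0 = 3; w_1 = 14 and 2·5^1 + 4^1 = 14.
Assume w_j = 2·5^j + 4^j for all 0 ≤ j ≤ r, where r ≥ 1.
Then w_{r+1} = 9w_r − 20w_{r−1} = 9·(2·5^r + 4^r) − 20·(2·5^{r−1} + 4^{r−1}) = 2·(9·5 − 20)5^{r−1} + (9·4 − 20)4^{r−1} = 50·5^{r−1} + 16·4^{r−1} = 2·5^{r+1} + 4^{r+1}.
By strong induction, w_m = 2·5^m + 4^m for all m ≥ 0.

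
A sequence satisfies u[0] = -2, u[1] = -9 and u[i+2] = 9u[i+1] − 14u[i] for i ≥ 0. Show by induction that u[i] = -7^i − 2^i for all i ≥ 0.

Base cases: u[0] = -2 and -7^0 − 2^0 = -2; u[1] = -9 and -7^1 − 2^1 = -9.
Assume u[j] = -7^j − 2^j for all 0 ≤ j ≤ r, where r ≥ 1.
Then u[r+1] = 9u[r] − 14u[r−1] = 9·(-7^r − 2^r) − 14·(-7^{r−1} − 2^{r−1}) = -(9·7 − 14)7^{r−1} − (9·2 − 14)2^{r−1} = -49·7^{r−1} − 4·2^{r−1} = -7^{r+1} − 2^{r+1}.
This completes the inductive step, so u[i] = -7^i − 2^i for all i ≥ 0.

u[i] = -7^i − 2^i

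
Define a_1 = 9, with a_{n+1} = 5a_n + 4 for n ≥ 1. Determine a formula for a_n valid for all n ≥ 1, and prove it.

Claim: a_n = 2·5^n − 1.

Base case: a_1 = 9, and 2·5^1 − 1 = 10 − 1 = 9.
Assume a_k = 2·5^k − 1 for some k ≥ 1.
Then a_{k+1} = 5a_k + 4 = 5·(2·5^k − 1) + 4 = 10·5^k − 5 + 4 = 2·5^{k+1} − 1.
So the formula holds for k+1, and by induction a_n = 2·5^n − 1 for all n ≥ 1.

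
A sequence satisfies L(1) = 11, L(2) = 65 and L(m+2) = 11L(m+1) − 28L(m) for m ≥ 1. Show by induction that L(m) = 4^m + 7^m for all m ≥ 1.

Base cases: L(1) = 11 and 4^1 + 7^1 = 11; L(2) = 65 and 4^2 + 7^2 = 65.
Assume L(j) = 4^j + 7^j for all 1 ≤ j ≤ k, where k ≥ 2.
Then L(k+1) = 11L(k) − 28L(k−1) = 11·(4^k + 7^k) − 28·(4^{k−1} + 7^{k−1}) = (11·4 − 28)4^{k−1} + (11·7 − 28)7^{k−1} = 16·4^{k−1} + 49·7^{k−1} = 4^{k+1} + 7^{k+1}.
Hence L(m) = 4^m + 7^m for every m ≥ 1, by strong induction.

L(m) = 4^m + 7^m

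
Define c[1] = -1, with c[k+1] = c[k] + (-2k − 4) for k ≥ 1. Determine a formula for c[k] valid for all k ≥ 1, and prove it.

Claim: c[k] = -k^2 − 3k + 3.

Base case: c[1] = -1, and -1^2 − 3·1 + 3 = -1.
Assume c[j] = -j^2 − 3j + 3.
Then c[j+1] = c[j] + (-2j − 4) = (-j^2 − 3j + 3) + (-2j − 4) = -j^2 − 5j − 1,
and -(j+1)^2 − 3·(j+1) + 3 = -j^2 − 5j − 1.
Hence c[k] = -k^2 − 3k + 3 for every k ≥ 1, by induction.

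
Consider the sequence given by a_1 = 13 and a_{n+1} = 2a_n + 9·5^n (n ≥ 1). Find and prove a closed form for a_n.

Claim: a_n = -2^n + 3·5^n.

Base case: a_1 = 13, and -2^1 + 3·5^1 = -2 + 15 = 13.
Assume a_k = -2^k + 3·5^k for some k ≥ 1.
Then a_{k+1} = 2a_k + 9·5^k = 2·(-2^k + 3·5^k) + 9·5^k = -2^{k+1} + 6·5^k + 9·5^k = -2^{k+1} + 15·5^k = -2^{k+1} + 3·5^{k+1}.
So the formula holds for k+1, and by induction a_n = -2^n + 3·5^n for all n ≥ 1.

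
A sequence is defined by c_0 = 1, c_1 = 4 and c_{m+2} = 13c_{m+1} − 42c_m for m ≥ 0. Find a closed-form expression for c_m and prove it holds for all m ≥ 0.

Claim: c_m = 3·6^m − 2·7^m.

Base cases: c_0 = 1 and 3·6^0 − 2·7^0 = 1; c_1 = 4 and 3·6^1 − 2·7^1 = 4.
Assume c_j = 3·6^j − 2·7^j for all 0 ≤ j ≤ k, where k ≥ 1.
Then c_{k+1} = 13c_k − 42c_{k−1} = 13·(3·6^k − 2·7^k) − 42·(3·6^{k−1} − 2·7^{k−1}) = 3·(13·6 − 42)6^{k−1} − 2·(13·7 − 42)7^{k−1} = 108·6^{k−1} − 98·7^{k−1} = 3·6^{k+1} − 2·7^{k+1}.
So the formula holds for k+1, and by strong induction c_m = 3·6^m − 2·7^m for all m ≥ 0.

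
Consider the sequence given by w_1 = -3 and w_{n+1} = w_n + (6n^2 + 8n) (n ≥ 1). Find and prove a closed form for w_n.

Claim: w_n = 2n^3 + n^2 − 3n − 3.

Base case: w_1 = -3, and 2·1^3 + 1^2 − 3·1 − 3 = -3.
Assume w_j = 2j^3 + j^2 − 3j − 3.
Then w_{j+1} = w_j + (6j^2 + 8j) = (2j^3 + j^2 − 3j − 3) + (6j^2 + 8j) = 2j^3 + 7j^2 + 5j − 3,
and 2·(j+1)^3 + (j+1)^2 − 3·(j+1) − 3 = 2j^3 + 7j^2 + 5j − 3.
By induction, w_n = 2n^3 + n^2 − 3n − 3 for all n ≥ 1.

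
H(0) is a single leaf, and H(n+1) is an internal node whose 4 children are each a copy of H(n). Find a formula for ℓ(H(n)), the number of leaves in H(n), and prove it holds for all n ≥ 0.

Claim: ℓ(H(n)) = 4^n.

Base case: ℓ(H(0)) = 1, and 4^0 = 1.
Assume ℓ(H(j)) = 4^j.
Then ℓ(H(j+1)) = 4·ℓ(H(j)) = 4·4^j = 4^{j+1}.
This completes the inductive step, so ℓ(H(n)) = 4^n for all n ≥ 0.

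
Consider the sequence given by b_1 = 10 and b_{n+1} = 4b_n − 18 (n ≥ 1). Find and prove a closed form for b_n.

Claim: b_n = 4^n + 6.

Base case: b_1 = 10, and 4^1 + 6 = 4 + 6 = 10.
Assume b_r = 4^r + 6 for some r ≥ 1.
Then b_{r+1} = 4b_r − 18 = 4·(4^r + 6) − 18 = 4^{r+1} + 24 − 18 = 4^{r+1} + 6.
Hence b_n = 4^n + 6 for every n ≥ 1, by induction.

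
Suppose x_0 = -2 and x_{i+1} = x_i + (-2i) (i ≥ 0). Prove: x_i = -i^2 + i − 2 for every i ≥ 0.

Base case: x_0 = -2, and -0^2 + 0 − 2 = -2.
Assume x_m = -m^2 + m − 2.
Then x_{m+1} = x_m + (-2m) = (-m^2 + m − 2) + (-2m) = -m^2 − m − 2,
and -(m+1)^2 + (m+1) − 2 = -m^2 − m − 2.
This completes the inductive step, so x_i = -i^2 + i − 2 for all i ≥ 0.

x_i = -i^2 + i − 2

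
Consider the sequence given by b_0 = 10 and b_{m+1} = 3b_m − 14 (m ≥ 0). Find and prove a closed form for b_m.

Claim: b_m = 3^{m+1} + 7.

Base case: b_0 = 10, and 3^{0+1} + 7 = 3 + 7 = 10.
Assume b_k = 3^{k+1} + 7 for some k ≥ 0.
Then b_{k+1} = 3b_k − 14 = 3·(3^{k+1} + 7) − 14 = 3^{k+2} + 21 − 14 = 3^{k+2} + 7.
Hence b_m = 3^{m+1} + 7 for every m ≥ 0, by induction.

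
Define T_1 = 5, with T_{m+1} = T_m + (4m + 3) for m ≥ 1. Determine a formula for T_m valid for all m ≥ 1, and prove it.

Claim: T_m = 2m^2 + m + 2.

Base case: T_1 = 5, and 2·1^2 + 1 + 2 = 5.
Assume T_k = 2k^2 + k + 2.
Then T_{k+1} = T_k + (4k + 3) = (2k^2 + k + 2) + (4k + 3) = 2k^2 + 5k + 5,
and 2·(k+1)^2 + (k+1) + 2 = 2k^2 + 5k + 5.
By induction, T_m = 2m^2 + m + 2 for all m ≥ 1.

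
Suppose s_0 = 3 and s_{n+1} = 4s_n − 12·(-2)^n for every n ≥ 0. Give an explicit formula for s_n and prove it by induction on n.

Claim: s_n = 4^n + 2·(-2)^n.

Base case: s_0 = 3, and 4^0 + 2·(-2)^0 = 1 + 2 = 3.
Assume s_k = 4^k + 2·(-2)^k for some k ≥ 0.
Then s_{k+1} = 4s_k − 12·(-2)^k = 4·(4^k + 2·(-2)^k) − 12·(-2)^k = 4^{k+1} + 8·(-2)^k − 12·(-2)^k = 4^{k+1} − 4·(-2)^k = 4^{k+1} + 2·(-2)^{k+1}.
By induction, s_n = 4^n + 2·(-2)^n for all n ≥ 0.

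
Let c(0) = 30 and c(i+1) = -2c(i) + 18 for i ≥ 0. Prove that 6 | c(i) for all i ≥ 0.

Base case: c(0) = 30 = 6·5, so 6 | c(0).
Assume 6 | c(m), so c(m) = 6t for some integer t.
Then c(m+1) = -2c(m) + 18 = -2·(6t) + 18 = 6(-2t + 3), so 6 | c(m+1).
By induction, 6 | c(i) for all i ≥ 0.

6 | c(i)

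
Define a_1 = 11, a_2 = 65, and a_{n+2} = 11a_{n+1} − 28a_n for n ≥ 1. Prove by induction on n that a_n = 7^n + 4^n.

Base cases: a_1 = 11 and 7^1 + 4^1 = 11; a_2 = 65 and 7^2 + 4^2 = 65.
Assume a_j = 7^j + 4^j for all 1 ≤ j ≤ k, where k ≥ 2.
Then a_{k+1} = 11a_k − 28a_{k−1} = 11·(7^k + 4^k) − 28·(7^{k−1} + 4^{k−1}) = (11·7 − 28)7^{k−1} + (11·4 − 28)4^{k−1} = 49·7^{k−1} + 16·4^{k−1} = 7^{k+1} + 4^{k+1}.
Hence a_n = 7^n + 4^n for every n ≥ 1, by strong induction.

a_n = 7^n + 4^n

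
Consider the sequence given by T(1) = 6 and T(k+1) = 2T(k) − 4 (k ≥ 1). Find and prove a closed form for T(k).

Claim: T(k) = 2^k + 4.

Base case: T(1) = 6, and 2^1 + 4 = 2 + 4 = 6.
Assume T(r) = 2^r + 4 for some r ≥ 1.
Then T(r+1) = 2T(r) − 4 = 2·(2^r + 4) − 4 = 2^{r+1} + 8 − 4 = 2^{r+1} + 4.
By induction, T(k) = 2^k + 4 for all k ≥ 1.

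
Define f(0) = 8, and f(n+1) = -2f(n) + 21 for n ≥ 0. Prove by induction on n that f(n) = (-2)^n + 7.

Base case: f(0) = 8, and (-2)^0 + 7 = 1 + 7 = 8.
Assume f(r) = (-2)^r + 7 for some r ≥ 0.
Then f(r+1) = -2f(r) + 21 = -2·((-2)^r + 7) + 21 = -2·(-2)^r − 14 + 21 = (-2)^{r+1} + 7.
By induction, f(n) = (-2)^n + 7 for all n ≥ 0.

f(n) = (-2)^n + 7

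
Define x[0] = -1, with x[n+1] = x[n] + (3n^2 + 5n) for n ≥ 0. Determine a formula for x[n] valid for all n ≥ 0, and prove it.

Claim: x[n] = n^3 + n^2 − 2n − 1.

Base case: x[0] = -1, and 0^3 + 0^2 − 2·0 − 1 = -1.
Assume x[j] = j^3 + j^2 − 2j − 1.
Then x[j+1] = x[j] + (3j^2 + 5j) = (j^3 + j^2 − 2j − 1) + (3j^2 + 5j) = j^3 + 4j^2 + 3j − 1,
and (j+1)^3 + (j+1)^2 − 2·(j+1) − 1 = j^3 + 4j^2 + 3j − 1.
Hence x[n] = n^3 + n^2 − 2n − 1 for every n ≥ 0, by induction.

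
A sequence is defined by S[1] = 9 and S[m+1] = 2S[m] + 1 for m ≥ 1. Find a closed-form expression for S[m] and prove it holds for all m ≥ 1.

Claim: S[m] = 5·2^m − 1.

Base case: S[1] = 9, and 5·2^1 − 1 = 10 − 1 = 9.
Assume S[j] = 5·2^j − 1 for some j ≥ 1.
Then S[j+1] = 2S[j] + 1 = 2·(5·2^j − 1) + 1 = 10·2^j − 2 + 1 = 5·2^{j+1} − 1.
By induction, S[m] = 5·2^m − 1 for all m ≥ 1.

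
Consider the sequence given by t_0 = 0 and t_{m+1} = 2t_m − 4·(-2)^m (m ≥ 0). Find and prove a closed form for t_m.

Claim: t_m = -2^m + (-2)^m.

Base case: t_0 = 0, and -2^0 + (-2)^0 = -1 + 1 = 0.
Assume t_r = -2^r + (-2)^r for some r ≥ 0.
Then t_{r+1} = 2t_r − 4·(-2)^r = 2·(-2^r + (-2)^r) − 4·(-2)^r = -2^{r+1} + 2·(-2)^r − 4·(-2)^r = -2^{r+1} − 2·(-2)^r = -2^{r+1} + (-2)^{r+1}.
Hence t_m = -2^m + (-2)^m for every m ≥ 0, by induction.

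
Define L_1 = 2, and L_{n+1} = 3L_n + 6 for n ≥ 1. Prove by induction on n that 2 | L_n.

Base case: L_1 = 2 = 2·1, so 2 | L_1.
Assume 2 | L_k, so L_k = 2t for some integer t.
Then L_{k+1} = 3L_k + 6 = 3·(2t) + 6 = 2(3t + 3), so 2 | L_{k+1}.
By induction, 2 | L_n for all n ≥ 1.

2 | L_n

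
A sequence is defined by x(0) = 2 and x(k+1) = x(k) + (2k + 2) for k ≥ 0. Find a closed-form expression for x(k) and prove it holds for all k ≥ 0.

Claim: x(k) = k^2 + k + 2.

Base case: x(0) = 2, and 0^2 + 0 + 2 = 2.
Assume x(j) = j^2 + j + 2.
Then x(j+1) = x(j) + (2j + 2) = (j^2 + j + 2) + (2j + 2) = j^2 + 3j + 4,
and (j+1)^2 + (j+1) + 2 = j^2 + 3j + 4.
This completes the inductive step, so x(k) = k^2 + k + 2 for all k ≥ 0.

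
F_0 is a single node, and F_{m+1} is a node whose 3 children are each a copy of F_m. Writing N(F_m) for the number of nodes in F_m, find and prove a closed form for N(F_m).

Claim: N(F_m) = (3^{m+1} − 1)/2.

Base case: N(F_0) = 1, and (3^{0+1} − 1)/2 = 1.
Assume N(F_r) = (3^{r+1} − 1)/2.
Then N(F_{r+1}) = 1 + 3N(F_r) = 1 + 3·(3^{r+1} − 1)/2 = 1 + (3^{r+2} − 3)/2 = (2 + 3^{r+2} − 3)/2 = (3^{r+2} − 1)/2.
Hence N(F_m) = (3^{m+1} − 1)/2 for every m ≥ 0, by induction.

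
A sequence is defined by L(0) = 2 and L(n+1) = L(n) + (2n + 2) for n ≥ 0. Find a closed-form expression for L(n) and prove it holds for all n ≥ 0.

Claim: L(n) = n^2 + n + 2.

Base case: L(0) = 2, and 0^2 + 0 + 2 = 2.
Assume L(r) = r^2 + r + 2.
Then L(r+1) = L(r) + (2r + 2) = (r^2 + r + 2) + (2r + 2) = r^2 + 3r + 4,
and (r+1)^2 + (r+1) + 2 = r^2 + 3r + 4.
This completes the inductive step, so L(n) = n^2 + n + 2 for all n ≥ 0.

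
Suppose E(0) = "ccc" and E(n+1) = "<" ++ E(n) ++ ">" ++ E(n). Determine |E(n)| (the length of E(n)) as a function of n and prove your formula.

Claim: |E(n)| = 5·2^n − 2.

Base case: |E(0)| = 3, and 5·2^0 − 2 = 3.
Assume |E(r)| = 5·2^r − 2.
Then |E(r+1)| = 1 + |E(r)| + 1 + |E(r)| = 2|E(r)| + 2 = 2(5·2^r − 2) + 2 = 5·2^{r+1} − 4 + 2 = 5·2^{r+1} − 2.
By induction, |E(n)| = 5·2^n − 2 for all n ≥ 0.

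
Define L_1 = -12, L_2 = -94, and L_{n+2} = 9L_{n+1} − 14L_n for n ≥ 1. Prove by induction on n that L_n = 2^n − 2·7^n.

Base cases: L_1 = -12 and 2^1 − 2·7^1 = -12; L_2 = -94 and 2^2 − 2·7^2 = -94.
Assume L_i = 2^i − 2·7^i for all 1 ≤ i ≤ j, where j ≥ 2.
Then L_{j+1} = 9L_j − 14L_{j−1} = 9·(2^j − 2·7^j) − 14·(2^{j−1} − 2·7^{j−1}) = (9·2 − 14)2^{j−1} − 2·(9·7 − 14)7^{j−1} = 4·2^{j−1} − 98·7^{j−1} = 2^{j+1} − 2·7^{j+1}.
So the formula holds for j+1, and by strong induction L_n = 2^n − 2·7^n for all n ≥ 1.

L_n = 2^n − 2·7^n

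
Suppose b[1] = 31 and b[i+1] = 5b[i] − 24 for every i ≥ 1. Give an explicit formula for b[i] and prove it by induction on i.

Claim: b[i] = 5^{i+1} + 6.

Base case: b[1] = 31, and 5^{1+1} + 6 = 25 + 6 = 31.
Assume b[m] = 5^{m+1} + 6 for some m ≥ 1.
Then b[m+1] = 5b[m] − 24 = 5·(5^{m+1} + 6) − 24 = 5^{m+2} + 30 − 24 = 5^{m+2} + 6.
So the formula holds for m+1, and by induction b[i] = 5^{i+1} + 6 for all i ≥ 1.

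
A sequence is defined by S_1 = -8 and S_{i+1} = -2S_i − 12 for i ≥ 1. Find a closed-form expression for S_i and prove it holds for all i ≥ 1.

Claim: S_i = 2·(-2)^i − 4.

Base case: S_1 = -8, and 2·(-2)^1 − 4 = -4 − 4 = -8.
Assume S_k = 2·(-2)^k − 4 for some k ≥ 1.
Then S_{k+1} = -2S_k − 12 = -2·(2·(-2)^k − 4) − 12 = -4·(-2)^k + 8 − 12 = 2·(-2)^{k+1} − 4.
Hence S_i = 2·(-2)^i − 4 for every i ≥ 1, by induction.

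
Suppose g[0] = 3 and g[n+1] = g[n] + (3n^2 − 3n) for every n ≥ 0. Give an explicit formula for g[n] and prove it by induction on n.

Claim: g[n] = n^3 − 3n^2 + 2n + 3.

Base case: g[0] = 3, and 0^3 − 3·0^2 + 2·0 + 3 = 3.
Assume g[k] = k^3 − 3k^2 + 2k + 3.
Then g[k+1] = g[k] + (3k^2 − 3k) = (k^3 − 3k^2 + 2k + 3) + (3k^2 − 3k) = k^3 − k + 3,
and (k+1)^3 − 3·(k+1)^2 + 2·(k+1) + 3 = k^3 − k + 3.
Hence g[n] = n^3 − 3n^2 + 2n + 3 for every n ≥ 0, by induction.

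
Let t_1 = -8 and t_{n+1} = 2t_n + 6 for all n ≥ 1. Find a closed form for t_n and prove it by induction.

Claim: t_n = -2^n − 6.

Base case: t_1 = -8, and -2^1 − 6 = -2 − 6 = -8.
Assume t_k = -2^k − 6 for some k ≥ 1.
Then t_{k+1} = 2t_k + 6 = 2·(-2^k − 6) + 6 = -2^{k+1} − 12 + 6 = -2^{k+1} − 6.
So the formula holds for k+1, and by induction t_n = -2^n − 6 for all n ≥ 1.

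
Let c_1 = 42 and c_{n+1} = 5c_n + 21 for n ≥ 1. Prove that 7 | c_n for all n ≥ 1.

Base case: c_1 = 42 = 7·6, so 7 | c_1.
Assume 7 | c_r, so c_r = 7t for some integer t.
Then c_{r+1} = 5c_r + 21 = 5·(7t) + 21 = 7(5t + 3), so 7 | c_{r+1}.
This completes the inductive step, so 7 | c_n for all n ≥ 1.

7 | c_n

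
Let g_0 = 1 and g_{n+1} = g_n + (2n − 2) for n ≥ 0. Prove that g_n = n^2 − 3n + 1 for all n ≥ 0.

Base case: g_0 = 1, and 0^2 − 3·0 + 1 = 1.
Assume g_j = j^2 − 3j + 1.
Then g_{j+1} = g_j + (2j − 2) = (j^2 − 3j + 1) + (2j − 2) = j^2 − j − 1,
and (j+1)^2 − 3·(j+1) + 1 = j^2 − j − 1.
Hence g_n = n^2 − 3n + 1 for every n ≥ 0, by induction.

g_n = n^2 − 3n + 1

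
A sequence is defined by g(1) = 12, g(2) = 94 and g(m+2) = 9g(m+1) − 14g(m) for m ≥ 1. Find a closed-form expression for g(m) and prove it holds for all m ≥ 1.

Claim: g(m) = 2·7^m − 2^m.

Base cases: g(1) = 12 and 2·7^1 − 2^1 = 12; g(2) = 94 and 2·7^2 − 2^2 = 94.
Assume g(j) = 2·7^j − 2^j for all 1 ≤ j ≤ k, where k ≥ 2.
Then g(k+1) = 9g(k) − 14g(k−1) = 9·(2·7^k − 2^k) − 14·(2·7^{k−1} − 2^{k−1}) = 2·(9·7 − 14)7^{k−1} − (9·2 − 14)2^{k−1} = 98·7^{k−1} − 4·2^{k−1} = 2·7^{k+1} − 2^{k+1}.
Hence g(m) = 2·7^m − 2^m for every m ≥ 1, by strong induction.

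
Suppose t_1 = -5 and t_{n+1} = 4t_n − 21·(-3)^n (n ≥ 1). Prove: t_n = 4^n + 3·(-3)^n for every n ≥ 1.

Base case: t_1 = -5, and 4^1 + 3·(-3)^1 = 4 − 9 = -5.
Assume t_k = 4^k + 3·(-3)^k for some k ≥ 1.
Then t_{k+1} = 4t_k − 21·(-3)^k = 4·(4^k + 3·(-3)^k) − 21·(-3)^k = 4^{k+1} + 12·(-3)^k − 21·(-3)^k = 4^{k+1} − 9·(-3)^k = 4^{k+1} + 3·(-3)^{k+1}.
So the formula holds for k+1, and by induction t_n = 4^n + 3·(-3)^n for all n ≥ 1.

t_n = 4^n + 3·(-3)^n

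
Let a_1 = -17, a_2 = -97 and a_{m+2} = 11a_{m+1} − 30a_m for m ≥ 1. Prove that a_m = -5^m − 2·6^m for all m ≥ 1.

Base cases: a_1 = -17 and -5^1 − 2·6^1 = -17; a_2 = -97 and -5^2 − 2·6^2 = -97.
Assume a_i = -5^i − 2·6^i for all 1 ≤ i ≤ j, where j ≥ 2.
Then a_{j+1} = 11a_j − 30a_{j−1} = 11·(-5^j − 2·6^j) − 30·(-5^{j−1} − 2·6^{j−1}) = -(11·5 − 30)5^{j−1} − 2·(11·6 − 30)6^{j−1} = -25·5^{j−1} − 72·6^{j−1} = -5^{j+1} − 2·6^{j+1}.
So the formula holds for j+1, and by strong induction a_m = -5^m − 2·6^m for all m ≥ 1.

a_m = -5^m − 2·6^m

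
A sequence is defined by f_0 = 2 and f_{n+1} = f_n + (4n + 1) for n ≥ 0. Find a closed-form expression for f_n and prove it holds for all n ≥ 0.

Claim: f_n = 2n^2 − n + 2.

Base case: f_0 = 2, and 2·0^2 − 0 + 2 = 2.
Assume f_r = 2r^2 − r + 2.
Then f_{r+1} = f_r + (4r + 1) = (2r^2 − r + 2) + (4r + 1) = 2r^2 + 3r + 3,
and 2·(r+1)^2 − (r+1) + 2 = 2r^2 + 3r + 3.
This completes the inductive step, so f_n = 2n^2 − n + 2 for all n ≥ 0.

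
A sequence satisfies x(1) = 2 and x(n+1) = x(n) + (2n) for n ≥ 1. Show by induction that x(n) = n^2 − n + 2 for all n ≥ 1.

Base case: x(1) = 2, and 1^2 − 1 + 2 = 2.
Assume x(j) = j^2 − j + 2.
Then x(j+1) = x(j) + (2j) = (j^2 − j + 2) + (2j) = j^2 + j + 2,
and (j+1)^2 − (j+1) + 2 = j^2 + j + 2.
Hence x(n) = n^2 − n + 2 for every n ≥ 1, by induction.

x(n) = n^2 − n + 2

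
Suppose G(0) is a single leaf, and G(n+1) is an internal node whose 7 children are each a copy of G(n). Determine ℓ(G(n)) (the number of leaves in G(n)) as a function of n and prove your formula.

Claim: ℓ(G(n)) = 7^n.

Base case: ℓ(G(0)) = 1, and 7^0 = 1.
Assume ℓ(G(j)) = 7^j.
Then ℓ(G(j+1)) = 7·ℓ(G(j)) = 7·7^j = 7^{j+1}.
So the formula holds for j+1, and by induction ℓ(G(n)) = 7^n for all n ≥ 0.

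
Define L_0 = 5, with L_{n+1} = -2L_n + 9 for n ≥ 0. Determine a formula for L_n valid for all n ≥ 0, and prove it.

Claim: L_n = 2·(-2)^n + 3.

Base case: L_0 = 5, and 2·(-2)^0 + 3 = 2 + 3 = 5.
Assume L_j = 2·(-2)^j + 3 for some j ≥ 0.
Then L_{j+1} = -2L_j + 9 = -2·(2·(-2)^j + 3) + 9 = -4·(-2)^j − 6 + 9 = 2·(-2)^{j+1} + 3.
So the formula holds for j+1, and by induction L_n = 2·(-2)^n + 3 for all n ≥ 0.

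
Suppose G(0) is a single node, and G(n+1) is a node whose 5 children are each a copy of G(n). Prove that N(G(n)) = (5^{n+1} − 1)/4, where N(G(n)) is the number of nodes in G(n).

Base case: N(G(0)) = 1, and (5^{0+1} − 1)/4 = 1.
Assume N(G(j)) = (5^{j+1} − 1)/4.
Then N(G(j+1)) = 1 + 5N(G(j)) = 1 + 5·(5^{j+1} − 1)/4 = 1 + (5^{j+2} − 5)/4 = (4 + 5^{j+2} − 5)/4 = (5^{j+2} − 1)/4.
This completes the inductive step, so N(G(n)) = (5^{n+1} − 1)/4 for all n ≥ 0.

N(G(n)) = (5^{n+1} − 1)/4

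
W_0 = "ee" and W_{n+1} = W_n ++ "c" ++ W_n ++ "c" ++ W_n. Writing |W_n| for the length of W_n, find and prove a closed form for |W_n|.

Claim: |W_n| = 3^{n+1} − 1.

Base case: |W_0| = 2, and 3^{0+1} − 1 = 2.
Assume |W_k| = 3^{k+1} − 1.
Then |W_{k+1}| = 3|W_k| + 2 = 3(3^{k+1} − 1) + 2 = 3^{k+2} − 3 + 2 = 3^{k+2} − 1.
This completes the inductive step, so |W_n| = 3^{n+1} − 1 for all n ≥ 0.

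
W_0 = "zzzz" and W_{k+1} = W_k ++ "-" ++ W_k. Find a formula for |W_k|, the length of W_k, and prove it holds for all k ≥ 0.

Claim: |W_k| = 5·2^k − 1.

Base case: |W_0| = 4, and 5·2^0 − 1 = 4.
Assume |W_j| = 5·2^j − 1.
Then |W_{j+1}| = |W_j| + 1 + |W_j| = 2|W_j| + 1 = 2(5·2^j − 1) + 1 = 5·2^{j+1} − 2 + 1 = 5·2^{j+1} − 1.
This completes the inductive step, so |W_k| = 5·2^k − 1 for all k ≥ 0.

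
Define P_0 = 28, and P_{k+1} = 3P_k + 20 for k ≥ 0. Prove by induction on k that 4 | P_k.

Base case: P_0 = 28 = 4·7, so 4 | P_0.
Assume 4 | P_r, so P_r = 4t for some integer t.
Then P_{r+1} = 3P_r + 20 = 3·(4t) + 20 = 4(3t + 5), so 4 | P_{r+1}.
So the property holds for r+1, and by induction 4 | P_k for all k ≥ 0.

4 | P_k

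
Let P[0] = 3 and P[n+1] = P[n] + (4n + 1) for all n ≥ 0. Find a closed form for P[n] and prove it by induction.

Claim: P[n] = 2n^2 − n + 3.

Base case: P[0] = 3, and 2·0^2 − 0 + 3 = 3.
Assume P[j] = 2j^2 − j + 3.
Then P[j+1] = P[j] + (4j + 1) = (2j^2 − j + 3) + (4j + 1) = 2j^2 + 3j + 4,
and 2·(j+1)^2 − (j+1) + 3 = 2j^2 + 3j + 4.
Hence P[n] = 2n^2 − n + 3 for every n ≥ 0, by induction.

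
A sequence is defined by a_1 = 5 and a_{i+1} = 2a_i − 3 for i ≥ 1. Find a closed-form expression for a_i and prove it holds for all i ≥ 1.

Claim: a_i = 2^i + 3.

Base case: a_1 = 5, and 2^1 + 3 = 2 + 3 = 5.
Assume a_r = 2^r + 3 for some r ≥ 1.
Then a_{r+1} = 2a_r − 3 = 2·(2^r + 3) − 3 = 2^{r+1} + 6 − 3 = 2^{r+1} + 3.
Hence a_i = 2^i + 3 for every i ≥ 1, by induction.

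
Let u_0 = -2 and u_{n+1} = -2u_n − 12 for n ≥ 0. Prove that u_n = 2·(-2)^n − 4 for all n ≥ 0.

Base case: u_0 = -2, and 2·(-2)^0 − 4 = 2 − 4 = -2.
Assume u_m = 2·(-2)^m − 4 for some m ≥ 0.
Then u_{m+1} = -2u_m − 12 = -2·(2·(-2)^m − 4) − 12 = -4·(-2)^m + 8 − 12 = 2·(-2)^{m+1} − 4.
By induction, u_n = 2·(-2)^n − 4 for all n ≥ 0.

u_n = 2·(-2)^n − 4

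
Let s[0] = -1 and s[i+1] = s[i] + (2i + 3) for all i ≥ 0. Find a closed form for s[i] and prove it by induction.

Claim: s[i] = i^2 + 2i − 1.

Base case: s[0] = -1, and 0^2 + 2·0 − 1 = -1.
Assume s[k] = k^2 + 2k − 1.
Then s[k+1] = s[k] + (2k + 3) = (k^2 + 2k − 1) + (2k + 3) = k^2 + 4k + 2,
and (k+1)^2 + 2·(k+1) − 1 = k^2 + 4k + 2.
Hence s[i] = i^2 + 2i − 1 for every i ≥ 0, by induction.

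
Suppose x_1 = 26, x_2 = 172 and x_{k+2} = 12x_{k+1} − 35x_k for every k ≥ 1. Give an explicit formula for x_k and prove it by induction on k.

Claim: x_k = 3·7^k + 5^k.

Base cases: x_1 = 26 and 3·7^1 + 5^1 = 26; x_2 = 172 and 3·7^2 + 5^2 = 172.
Assume x_j = 3·7^j + 5^j for all 1 ≤ j ≤ m, where m ≥ 2.
Then x_{m+1} = 12x_m − 35x_{m−1} = 12·(3·7^m + 5^m) − 35·(3·7^{m−1} + 5^{m−1}) = 3·(12·7 − 35)7^{m−1} + (12·5 − 35)5^{m−1} = 147·7^{m−1} + 25·5^{m−1} = 3·7^{m+1} + 5^{m+1}.
So the formula holds for m+1, and by strong induction x_k = 3·7^k + 5^k for all k ≥ 1.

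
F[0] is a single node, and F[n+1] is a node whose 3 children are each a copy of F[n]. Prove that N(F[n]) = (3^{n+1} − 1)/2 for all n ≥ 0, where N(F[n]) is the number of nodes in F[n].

Base case: N(F[0]) = 1, and (3^{0+1} − 1)/2 = 1.
Assume N(F[j]) = (3^{j+1} − 1)/2.
Then N(F[j+1]) = 1 + 3N(F[j]) = 1 + 3·(3^{j+1} − 1)/2 = 1 + (3^{j+2} − 3)/2 = (2 + 3^{j+2} − 3)/2 = (3^{j+2} − 1)/2.
This completes the inductive step, so N(F[n]) = (3^{n+1} − 1)/2 for all n ≥ 0.

N(F[n]) = (3^{n+1} − 1)/2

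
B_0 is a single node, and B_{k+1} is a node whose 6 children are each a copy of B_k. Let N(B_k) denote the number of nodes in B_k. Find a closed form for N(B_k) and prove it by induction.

Claim: N(B_k) = (6^{k+1} − 1)/5.

Base case: N(B_0) = 1, and (6^{0+1} − 1)/5 = 1.
Assume N(B_r) = (6^{r+1} − 1)/5.
Then N(B_{r+1}) = 1 + 6N(B_r) = 1 + 6·(6^{r+1} − 1)/5 = 1 + (6^{r+2} − 6)/5 = (5 + 6^{r+2} − 6)/5 = (6^{r+2} − 1)/5.
Hence N(B_k) = (6^{k+1} − 1)/5 for every k ≥ 0, by induction.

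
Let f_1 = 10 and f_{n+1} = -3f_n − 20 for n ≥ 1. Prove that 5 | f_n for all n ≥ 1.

Base case: f_1 = 10 = 5·2, so 5 | f_1.
Assume 5 | f_k, so f_k = 5t for some integer t.
Then f_{k+1} = -3f_k − 20 = -3·(5t) − 20 = 5(-3t − 4), so 5 | f_{k+1}.
So the property holds for k+1, and by induction 5 | f_n for all n ≥ 1.

5 | f_n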